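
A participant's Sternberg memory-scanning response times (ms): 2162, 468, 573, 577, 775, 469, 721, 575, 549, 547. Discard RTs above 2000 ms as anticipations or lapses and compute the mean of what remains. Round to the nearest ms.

Excluded: 2162
Retained (n=9): Σ = 5254
Mean = 5254/9 = 583.7778

584 ms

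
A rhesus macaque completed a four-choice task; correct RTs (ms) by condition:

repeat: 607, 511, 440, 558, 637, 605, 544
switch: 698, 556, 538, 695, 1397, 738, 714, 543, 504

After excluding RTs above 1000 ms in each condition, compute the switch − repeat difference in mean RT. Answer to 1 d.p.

65.8 ms

switch: exclude 1397
M(repeat) = 3902/7 = 557.429
M(switch) = 4986/8 = 623.250
Difference = 623.250 − 557.429 = 65.821 ms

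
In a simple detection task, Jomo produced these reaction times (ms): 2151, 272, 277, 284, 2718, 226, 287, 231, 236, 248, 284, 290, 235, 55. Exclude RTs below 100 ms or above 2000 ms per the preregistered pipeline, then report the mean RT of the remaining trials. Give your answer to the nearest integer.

261 ms

Excluded: 55, 2151, 2718
Retained (n=11): Σ = 2870
Mean = 2870/11 = 260.9091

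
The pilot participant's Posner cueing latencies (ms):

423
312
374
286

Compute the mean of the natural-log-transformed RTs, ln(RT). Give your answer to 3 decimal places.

5.843

ln(RT): 6.0474, 5.7430, 5.9243, 5.6560
Σ ln(RT) = 23.3706
Mean = 23.3706/4 = 5.84266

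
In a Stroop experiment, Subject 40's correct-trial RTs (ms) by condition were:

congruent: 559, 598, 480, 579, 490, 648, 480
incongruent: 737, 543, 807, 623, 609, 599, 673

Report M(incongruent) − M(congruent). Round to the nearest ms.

108 ms

M(congruent) = 3834/7 = 547.714
M(incongruent) = 4591/7 = 655.857
Difference = 655.857 − 547.714 = 108.143 ms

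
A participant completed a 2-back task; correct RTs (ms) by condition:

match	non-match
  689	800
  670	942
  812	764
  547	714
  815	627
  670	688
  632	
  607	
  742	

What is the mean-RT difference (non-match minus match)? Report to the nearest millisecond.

69 ms

M(match) = 6184/9 = 687.111
M(non-match) = 4535/6 = 755.833
Difference = 755.833 − 687.111 = 68.722 ms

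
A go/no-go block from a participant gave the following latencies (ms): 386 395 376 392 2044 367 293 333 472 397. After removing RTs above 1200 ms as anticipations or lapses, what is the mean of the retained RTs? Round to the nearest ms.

Excluded: 2044
Retained (n=9): Σ = 3411
Mean = 3411/9 = 379.0000

379 ms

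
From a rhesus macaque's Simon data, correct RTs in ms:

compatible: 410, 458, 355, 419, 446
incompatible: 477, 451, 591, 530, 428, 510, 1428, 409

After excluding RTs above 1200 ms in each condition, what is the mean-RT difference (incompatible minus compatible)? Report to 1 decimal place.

67.5 ms

incompatible: exclude 1428
M(compatible) = 2088/5 = 417.600
M(incompatible) = 3396/7 = 485.143
Difference = 485.143 − 417.600 = 67.543 ms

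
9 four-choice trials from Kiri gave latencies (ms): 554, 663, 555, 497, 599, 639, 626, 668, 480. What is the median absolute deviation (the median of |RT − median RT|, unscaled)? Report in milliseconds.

Sorted: 480, 497, 554, 555, 599, 626, 639, 663, 668 → median = 599
|x − 599|: 45, 64, 44, 102, 0, 40, 27, 69, 119
Sorted deviations: 0, 27, 40, 44, 45, 64, 69, 102, 119 → MAD = 45

45 ms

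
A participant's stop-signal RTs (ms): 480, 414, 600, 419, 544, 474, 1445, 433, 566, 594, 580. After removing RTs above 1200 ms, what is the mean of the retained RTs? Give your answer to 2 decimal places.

Excluded: 1445
Retained (n=10): Σ = 5104
Mean = 5104/10 = 510.4000

510.40 ms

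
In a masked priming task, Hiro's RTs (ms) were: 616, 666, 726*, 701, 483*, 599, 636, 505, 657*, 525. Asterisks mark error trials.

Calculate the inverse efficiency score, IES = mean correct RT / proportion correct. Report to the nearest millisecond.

867 ms

Correct trials (n=7): 616, 666, 701, 599, 636, 505, 525
Mean correct RT = 4248/7 = 606.8571 ms
Proportion correct = 7/10
IES = 606.8571 / (7/10) = 866.939 ms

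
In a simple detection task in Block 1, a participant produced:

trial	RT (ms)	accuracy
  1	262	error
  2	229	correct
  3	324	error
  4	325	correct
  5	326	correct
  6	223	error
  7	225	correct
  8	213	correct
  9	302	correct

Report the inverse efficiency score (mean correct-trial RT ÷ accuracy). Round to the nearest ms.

405 ms

Correct trials (n=6): 229, 325, 326, 225, 213, 302
Mean correct RT = 1620/6 = 270.0000 ms
Proportion correct = 6/9
IES = 270.0000 / (6/9) = 405.000 ms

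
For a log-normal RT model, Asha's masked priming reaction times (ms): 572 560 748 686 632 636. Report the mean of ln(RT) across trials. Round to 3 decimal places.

6.455

ln(RT): 6.3491, 6.3279, 6.6174, 6.5309, 6.4489, 6.4552
Σ ln(RT) = 38.7294
Mean = 38.7294/6 = 6.45491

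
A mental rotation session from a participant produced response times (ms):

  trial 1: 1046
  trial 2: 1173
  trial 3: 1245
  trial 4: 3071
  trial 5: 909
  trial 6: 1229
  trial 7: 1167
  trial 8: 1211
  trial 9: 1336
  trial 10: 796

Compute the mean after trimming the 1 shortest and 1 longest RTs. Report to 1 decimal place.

Sorted: 796, 909, 1046, 1167, 1173, 1211, 1229, 1245, 1336, 3071
Drop lowest 1 (796) and highest 1 (3071)
Remaining (n=8): Σ = 9316, mean = 9316/8 = 1164.500

1164.5 ms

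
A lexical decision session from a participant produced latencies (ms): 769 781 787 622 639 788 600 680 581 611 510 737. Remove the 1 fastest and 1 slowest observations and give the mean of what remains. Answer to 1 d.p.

680.7 ms

Sorted: 510, 581, 600, 611, 622, 639, 680, 737, 769, 781, 787, 788
Drop lowest 1 (510) and highest 1 (788)
Remaining (n=10): Σ = 6807, mean = 6807/10 = 680.700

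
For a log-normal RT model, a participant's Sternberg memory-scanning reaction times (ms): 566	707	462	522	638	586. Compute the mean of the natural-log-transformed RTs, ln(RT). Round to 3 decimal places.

ln(RT): 6.3386, 6.5610, 6.1356, 6.2577, 6.4583, 6.3733
Σ ln(RT) = 38.1245
Mean = 38.1245/6 = 6.35409

6.354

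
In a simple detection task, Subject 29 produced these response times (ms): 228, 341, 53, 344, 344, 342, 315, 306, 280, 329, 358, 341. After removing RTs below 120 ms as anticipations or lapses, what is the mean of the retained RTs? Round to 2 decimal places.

Excluded: 53
Retained (n=11): Σ = 3528
Mean = 3528/11 = 320.7273

320.73 ms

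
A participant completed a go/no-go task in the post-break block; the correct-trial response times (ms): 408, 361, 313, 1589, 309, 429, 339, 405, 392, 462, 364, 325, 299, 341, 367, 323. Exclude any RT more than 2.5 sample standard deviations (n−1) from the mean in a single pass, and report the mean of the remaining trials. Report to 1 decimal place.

n = 16, ΣRT = 7026, M = 439.125
Σ(x−M)² = 1442779.75; s = √(1442779.75/15) = 310.138
Cutoffs: 439.125 ± 2.5·310.138 → [-336.2, 1214.5]
Outside: 1589 → excluded.
Retained (n=15): Σ = 5437, mean = 5437/15 = 362.467

362.5 ms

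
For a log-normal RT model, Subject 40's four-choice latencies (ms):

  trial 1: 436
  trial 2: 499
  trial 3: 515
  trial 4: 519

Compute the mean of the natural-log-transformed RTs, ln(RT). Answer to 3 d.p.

ln(RT): 6.0776, 6.2126, 6.2442, 6.2519
Σ ln(RT) = 24.7863
Mean = 24.7863/4 = 6.19658

6.197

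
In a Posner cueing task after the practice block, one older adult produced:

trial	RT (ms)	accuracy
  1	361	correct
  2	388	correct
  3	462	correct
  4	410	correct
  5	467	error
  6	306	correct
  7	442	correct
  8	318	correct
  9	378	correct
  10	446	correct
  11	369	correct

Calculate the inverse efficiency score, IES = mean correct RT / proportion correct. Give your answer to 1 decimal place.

Correct trials (n=10): 361, 388, 462, 410, 306, 442, 318, 378, 446, 369
Mean correct RT = 3880/10 = 388.0000 ms
Proportion correct = 10/11
IES = 388.0000 / (10/11) = 426.800 ms

426.8 ms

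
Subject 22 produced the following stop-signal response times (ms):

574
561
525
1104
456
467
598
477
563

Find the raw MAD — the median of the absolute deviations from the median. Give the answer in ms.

Sorted: 456, 467, 477, 525, 561, 563, 574, 598, 1104 → median = 561
|x − 561|: 13, 0, 36, 543, 105, 94, 37, 84, 2
Sorted deviations: 0, 2, 13, 36, 37, 84, 94, 105, 543 → MAD = 37

37 ms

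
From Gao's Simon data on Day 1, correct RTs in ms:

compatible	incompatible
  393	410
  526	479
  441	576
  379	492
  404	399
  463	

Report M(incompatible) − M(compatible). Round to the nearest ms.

M(compatible) = 2606/6 = 434.333
M(incompatible) = 2356/5 = 471.200
Difference = 471.200 − 434.333 = 36.867 ms

37 ms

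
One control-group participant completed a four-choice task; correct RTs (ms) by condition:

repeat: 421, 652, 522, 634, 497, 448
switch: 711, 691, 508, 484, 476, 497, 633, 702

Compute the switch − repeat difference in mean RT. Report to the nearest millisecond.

M(repeat) = 3174/6 = 529.000
M(switch) = 4702/8 = 587.750
Difference = 587.750 − 529.000 = 58.750 ms

59 ms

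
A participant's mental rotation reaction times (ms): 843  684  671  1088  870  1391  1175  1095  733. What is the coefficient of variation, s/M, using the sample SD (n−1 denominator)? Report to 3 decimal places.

n = 9, Σ = 8550, M = 950.0000
Σ(x−M)² = 498710.000; s = √(498710.000/8) = 249.6773
CV = 249.6773 / 950.0000 = 0.26282

0.263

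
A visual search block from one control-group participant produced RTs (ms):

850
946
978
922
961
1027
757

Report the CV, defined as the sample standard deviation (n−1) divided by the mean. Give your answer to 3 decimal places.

n = 7, Σ = 6441, M = 920.1429
Σ(x−M)² = 48642.857; s = √(48642.857/6) = 90.0397
CV = 90.0397 / 920.1429 = 0.09785

0.098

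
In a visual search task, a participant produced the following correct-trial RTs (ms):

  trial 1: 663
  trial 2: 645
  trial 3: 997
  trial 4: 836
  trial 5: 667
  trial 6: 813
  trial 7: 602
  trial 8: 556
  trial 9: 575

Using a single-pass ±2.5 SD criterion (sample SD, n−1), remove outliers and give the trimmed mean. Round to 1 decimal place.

706.0 ms

n = 9, ΣRT = 6354, M = 706.000
Σ(x−M)² = 170598.00; s = √(170598.00/8) = 146.030
Cutoffs: 706.000 ± 2.5·146.030 → [340.9, 1071.1]
No RTs fall outside the cutoffs; all 9 retained. Mean = 6354/9 = 706.000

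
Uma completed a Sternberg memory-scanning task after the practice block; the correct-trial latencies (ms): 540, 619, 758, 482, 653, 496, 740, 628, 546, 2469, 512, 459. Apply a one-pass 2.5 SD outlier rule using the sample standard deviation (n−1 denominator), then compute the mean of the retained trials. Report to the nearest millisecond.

585 ms

n = 12, ΣRT = 8902, M = 741.833
Σ(x−M)² = 3359159.67; s = √(3359159.67/11) = 552.610
Cutoffs: 741.833 ± 2.5·552.610 → [-639.7, 2123.4]
Outside: 2469 → excluded.
Retained (n=11): Σ = 6433, mean = 6433/11 = 584.818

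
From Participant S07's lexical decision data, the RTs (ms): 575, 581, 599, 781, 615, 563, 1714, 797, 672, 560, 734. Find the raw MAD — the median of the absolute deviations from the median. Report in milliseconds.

55 ms

Sorted: 560, 563, 575, 581, 599, 615, 672, 734, 781, 797, 1714 → median = 615
|x − 615|: 40, 34, 16, 166, 0, 52, 1099, 182, 57, 55, 119
Sorted deviations: 0, 16, 34, 40, 52, 55, 57, 119, 166, 182, 1099 → MAD = 55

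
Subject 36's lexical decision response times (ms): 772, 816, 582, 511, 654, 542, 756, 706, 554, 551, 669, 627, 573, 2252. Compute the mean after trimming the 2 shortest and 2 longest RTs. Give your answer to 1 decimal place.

644.4 ms

Sorted: 511, 542, 551, 554, 573, 582, 627, 654, 669, 706, 756, 772, 816, 2252
Drop lowest 2 (511, 542) and highest 2 (816, 2252)
Remaining (n=10): Σ = 6444, mean = 6444/10 = 644.400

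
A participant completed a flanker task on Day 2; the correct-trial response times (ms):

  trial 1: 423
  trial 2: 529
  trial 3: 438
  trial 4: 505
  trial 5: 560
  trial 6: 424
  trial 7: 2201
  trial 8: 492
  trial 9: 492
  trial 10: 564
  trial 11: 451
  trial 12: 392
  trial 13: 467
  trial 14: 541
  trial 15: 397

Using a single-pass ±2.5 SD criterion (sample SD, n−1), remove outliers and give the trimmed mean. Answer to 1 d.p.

n = 15, ΣRT = 8876, M = 591.733
Σ(x−M)² = 2818858.93; s = √(2818858.93/14) = 448.717
Cutoffs: 591.733 ± 2.5·448.717 → [-530.1, 1713.5]
Outside: 2201 → excluded.
Retained (n=14): Σ = 6675, mean = 6675/14 = 476.786

476.8 ms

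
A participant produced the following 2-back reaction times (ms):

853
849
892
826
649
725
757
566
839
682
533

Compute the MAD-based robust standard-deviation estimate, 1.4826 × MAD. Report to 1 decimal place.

Sorted: 533, 566, 649, 682, 725, 757, 826, 839, 849, 853, 892 → median = 757
|x − 757| sorted: 0, 32, 69, 75, 82, 92, 96, 108, 135, 191, 224 → MAD = 92
Robust SD ≈ 1.4826 × 92 = 136.399

136.4 ms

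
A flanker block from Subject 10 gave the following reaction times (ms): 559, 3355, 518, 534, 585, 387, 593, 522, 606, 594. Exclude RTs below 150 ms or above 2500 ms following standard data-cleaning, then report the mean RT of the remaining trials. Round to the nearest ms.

Excluded: 3355
Retained (n=9): Σ = 4898
Mean = 4898/9 = 544.2222

544 ms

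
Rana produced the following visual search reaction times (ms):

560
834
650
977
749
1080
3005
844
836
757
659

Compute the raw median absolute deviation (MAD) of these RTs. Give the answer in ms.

143 ms

Sorted: 560, 650, 659, 749, 757, 834, 836, 844, 977, 1080, 3005 → median = 834
|x − 834|: 274, 0, 184, 143, 85, 246, 2171, 10, 2, 77, 175
Sorted deviations: 0, 2, 10, 77, 85, 143, 175, 184, 246, 274, 2171 → MAD = 143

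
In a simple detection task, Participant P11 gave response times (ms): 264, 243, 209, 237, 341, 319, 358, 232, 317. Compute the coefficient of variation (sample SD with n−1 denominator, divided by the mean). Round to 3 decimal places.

0.194

n = 9, Σ = 2520, M = 280.0000
Σ(x−M)² = 23514.000; s = √(23514.000/8) = 54.2149
CV = 54.2149 / 280.0000 = 0.19362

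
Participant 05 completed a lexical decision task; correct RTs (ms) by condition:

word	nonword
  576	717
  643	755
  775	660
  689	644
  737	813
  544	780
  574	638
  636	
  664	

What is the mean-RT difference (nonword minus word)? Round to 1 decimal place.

66.6 ms

M(word) = 5838/9 = 648.667
M(nonword) = 5007/7 = 715.286
Difference = 715.286 − 648.667 = 66.619 ms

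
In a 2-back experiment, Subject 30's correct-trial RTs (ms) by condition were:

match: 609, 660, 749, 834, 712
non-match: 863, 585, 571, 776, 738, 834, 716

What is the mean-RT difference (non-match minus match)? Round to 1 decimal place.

M(match) = 3564/5 = 712.800
M(non-match) = 5083/7 = 726.143
Difference = 726.143 − 712.800 = 13.343 ms

13.3 ms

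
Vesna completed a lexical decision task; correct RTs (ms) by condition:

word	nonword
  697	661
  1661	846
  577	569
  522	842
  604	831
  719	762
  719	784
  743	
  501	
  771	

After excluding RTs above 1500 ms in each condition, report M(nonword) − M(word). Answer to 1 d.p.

106.1 ms

word: exclude 1661
M(word) = 5853/9 = 650.333
M(nonword) = 5295/7 = 756.429
Difference = 756.429 − 650.333 = 106.095 ms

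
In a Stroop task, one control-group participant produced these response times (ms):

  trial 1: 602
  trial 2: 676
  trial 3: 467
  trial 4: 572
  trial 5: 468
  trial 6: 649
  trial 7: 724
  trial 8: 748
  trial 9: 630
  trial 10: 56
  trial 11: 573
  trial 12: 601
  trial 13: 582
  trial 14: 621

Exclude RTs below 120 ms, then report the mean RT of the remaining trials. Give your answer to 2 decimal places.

608.69 ms

Excluded: 56
Retained (n=13): Σ = 7913
Mean = 7913/13 = 608.6923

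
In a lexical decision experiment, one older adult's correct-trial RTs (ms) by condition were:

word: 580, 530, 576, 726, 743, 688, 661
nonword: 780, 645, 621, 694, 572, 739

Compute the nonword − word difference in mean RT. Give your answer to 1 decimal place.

31.7 ms

M(word) = 4504/7 = 643.429
M(nonword) = 4051/6 = 675.167
Difference = 675.167 − 643.429 = 31.738 ms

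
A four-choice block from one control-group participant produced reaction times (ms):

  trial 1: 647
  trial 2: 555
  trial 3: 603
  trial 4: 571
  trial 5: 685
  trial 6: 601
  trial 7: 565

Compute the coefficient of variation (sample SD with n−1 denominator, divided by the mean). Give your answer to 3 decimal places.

0.078

n = 7, Σ = 4227, M = 603.8571
Σ(x−M)² = 13430.857; s = √(13430.857/6) = 47.3125
CV = 47.3125 / 603.8571 = 0.07835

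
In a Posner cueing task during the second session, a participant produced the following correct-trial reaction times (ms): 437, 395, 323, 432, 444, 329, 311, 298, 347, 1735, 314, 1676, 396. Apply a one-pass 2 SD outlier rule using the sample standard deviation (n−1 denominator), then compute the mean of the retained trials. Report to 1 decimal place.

n = 13, ΣRT = 7437, M = 572.077
Σ(x−M)² = 3069334.92; s = √(3069334.92/12) = 505.745
Cutoffs: 572.077 ± 2·505.745 → [-439.4, 1583.6]
Outside: 1676, 1735 → excluded.
Retained (n=11): Σ = 4026, mean = 4026/11 = 366.000

366.0 ms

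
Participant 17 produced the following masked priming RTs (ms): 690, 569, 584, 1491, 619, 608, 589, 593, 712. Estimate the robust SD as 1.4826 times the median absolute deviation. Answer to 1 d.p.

Sorted: 569, 584, 589, 593, 608, 619, 690, 712, 1491 → median = 608
|x − 608| sorted: 0, 11, 15, 19, 24, 39, 82, 104, 883 → MAD = 24
Robust SD ≈ 1.4826 × 24 = 35.582

35.6 ms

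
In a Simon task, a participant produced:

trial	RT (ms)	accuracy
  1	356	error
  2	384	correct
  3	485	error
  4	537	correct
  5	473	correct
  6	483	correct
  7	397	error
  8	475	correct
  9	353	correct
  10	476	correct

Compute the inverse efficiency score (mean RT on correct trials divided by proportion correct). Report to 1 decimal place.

649.2 ms

Correct trials (n=7): 384, 537, 473, 483, 475, 353, 476
Mean correct RT = 3181/7 = 454.4286 ms
Proportion correct = 7/10
IES = 454.4286 / (7/10) = 649.184 ms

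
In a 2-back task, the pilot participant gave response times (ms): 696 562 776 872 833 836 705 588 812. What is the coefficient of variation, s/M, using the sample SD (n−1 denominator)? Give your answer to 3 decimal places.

n = 9, Σ = 6680, M = 742.2222
Σ(x−M)² = 99673.556; s = √(99673.556/8) = 111.6208
CV = 111.6208 / 742.2222 = 0.15039

0.150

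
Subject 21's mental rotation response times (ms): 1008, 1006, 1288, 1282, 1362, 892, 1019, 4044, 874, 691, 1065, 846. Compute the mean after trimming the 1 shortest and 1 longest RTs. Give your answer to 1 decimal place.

Sorted: 691, 846, 874, 892, 1006, 1008, 1019, 1065, 1282, 1288, 1362, 4044
Drop lowest 1 (691) and highest 1 (4044)
Remaining (n=10): Σ = 10642, mean = 10642/10 = 1064.200

1064.2 ms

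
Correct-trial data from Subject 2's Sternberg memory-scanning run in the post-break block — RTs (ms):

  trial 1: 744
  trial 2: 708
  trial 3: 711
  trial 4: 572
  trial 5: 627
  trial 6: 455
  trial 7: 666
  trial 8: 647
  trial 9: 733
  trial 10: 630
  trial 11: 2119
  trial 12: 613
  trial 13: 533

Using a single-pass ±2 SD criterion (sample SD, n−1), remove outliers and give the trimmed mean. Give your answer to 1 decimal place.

636.6 ms

n = 13, ΣRT = 9758, M = 750.615
Σ(x−M)² = 2109527.08; s = √(2109527.08/12) = 419.278
Cutoffs: 750.615 ± 2·419.278 → [-87.9, 1589.2]
Outside: 2119 → excluded.
Retained (n=12): Σ = 7639, mean = 7639/12 = 636.583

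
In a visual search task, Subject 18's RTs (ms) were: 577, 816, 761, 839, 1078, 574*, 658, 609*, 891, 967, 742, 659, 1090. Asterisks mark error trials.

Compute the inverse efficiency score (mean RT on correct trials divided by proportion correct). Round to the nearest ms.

Correct trials (n=11): 577, 816, 761, 839, 1078, 658, 891, 967, 742, 659, 1090
Mean correct RT = 9078/11 = 825.2727 ms
Proportion correct = 11/13
IES = 825.2727 / (11/13) = 975.322 ms

975 ms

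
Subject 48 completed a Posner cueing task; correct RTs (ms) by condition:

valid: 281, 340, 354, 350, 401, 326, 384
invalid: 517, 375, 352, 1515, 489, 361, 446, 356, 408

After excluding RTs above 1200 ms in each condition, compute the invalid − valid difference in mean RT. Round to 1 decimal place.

invalid: exclude 1515
M(valid) = 2436/7 = 348.000
M(invalid) = 3304/8 = 413.000
Difference = 413.000 − 348.000 = 65.000 ms

65.0 ms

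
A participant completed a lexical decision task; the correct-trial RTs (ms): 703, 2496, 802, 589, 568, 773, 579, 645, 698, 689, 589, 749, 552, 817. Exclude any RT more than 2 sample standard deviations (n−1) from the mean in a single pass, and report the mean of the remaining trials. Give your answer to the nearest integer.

n = 14, ΣRT = 11249, M = 803.500
Σ(x−M)² = 3189237.50; s = √(3189237.50/13) = 495.304
Cutoffs: 803.500 ± 2·495.304 → [-187.1, 1794.1]
Outside: 2496 → excluded.
Retained (n=13): Σ = 8753, mean = 8753/13 = 673.308

673 ms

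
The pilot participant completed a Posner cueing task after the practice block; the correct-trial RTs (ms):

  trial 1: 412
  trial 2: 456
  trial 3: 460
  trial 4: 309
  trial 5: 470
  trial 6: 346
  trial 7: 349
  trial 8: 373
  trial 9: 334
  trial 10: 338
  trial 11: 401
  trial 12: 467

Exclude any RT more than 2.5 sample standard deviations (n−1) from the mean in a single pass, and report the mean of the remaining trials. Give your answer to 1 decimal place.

n = 12, ΣRT = 4715, M = 392.917
Σ(x−M)² = 38394.92; s = √(38394.92/11) = 59.080
Cutoffs: 392.917 ± 2.5·59.080 → [245.2, 540.6]
No RTs fall outside the cutoffs; all 12 retained. Mean = 4715/12 = 392.917

392.9 ms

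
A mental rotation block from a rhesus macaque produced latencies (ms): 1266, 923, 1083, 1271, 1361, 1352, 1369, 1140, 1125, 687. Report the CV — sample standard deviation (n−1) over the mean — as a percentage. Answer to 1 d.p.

18.9%

n = 10, Σ = 11577, M = 1157.7000
Σ(x−M)² = 431902.100; s = √(431902.100/9) = 219.0642
CV = 219.0642 / 1157.7000 = 0.18922 = 18.922%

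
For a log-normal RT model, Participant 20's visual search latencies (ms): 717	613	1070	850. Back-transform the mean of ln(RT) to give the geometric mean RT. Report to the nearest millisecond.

795 ms

ln(RT): 6.5751, 6.4184, 6.9754, 6.7452
Mean ln(RT) = 26.7141/4 = 6.67852
Geometric mean = exp(6.67852) = 795.14 ms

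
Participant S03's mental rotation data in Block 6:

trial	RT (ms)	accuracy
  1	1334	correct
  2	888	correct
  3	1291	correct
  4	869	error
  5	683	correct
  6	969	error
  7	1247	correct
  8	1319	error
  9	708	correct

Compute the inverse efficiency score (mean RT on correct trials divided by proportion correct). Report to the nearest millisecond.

Correct trials (n=6): 1334, 888, 1291, 683, 1247, 708
Mean correct RT = 6151/6 = 1025.1667 ms
Proportion correct = 6/9
IES = 1025.1667 / (6/9) = 1537.750 ms

1538 ms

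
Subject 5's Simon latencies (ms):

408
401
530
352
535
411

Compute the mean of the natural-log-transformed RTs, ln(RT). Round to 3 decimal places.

ln(RT): 6.0113, 5.9940, 6.2729, 5.8636, 6.2823, 6.0186
Σ ln(RT) = 36.4426
Mean = 36.4426/6 = 6.07377

6.074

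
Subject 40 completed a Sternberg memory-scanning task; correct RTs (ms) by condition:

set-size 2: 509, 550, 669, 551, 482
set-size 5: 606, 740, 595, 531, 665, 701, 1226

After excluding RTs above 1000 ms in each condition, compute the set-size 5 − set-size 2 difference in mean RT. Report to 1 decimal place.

87.5 ms

set-size 5: exclude 1226
M(set-size 2) = 2761/5 = 552.200
M(set-size 5) = 3838/6 = 639.667
Difference = 639.667 − 552.200 = 87.467 ms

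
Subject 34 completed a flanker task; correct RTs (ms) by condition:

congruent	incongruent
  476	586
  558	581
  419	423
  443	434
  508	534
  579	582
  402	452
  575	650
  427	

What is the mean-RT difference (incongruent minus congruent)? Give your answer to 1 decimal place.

42.8 ms

M(congruent) = 4387/9 = 487.444
M(incongruent) = 4242/8 = 530.250
Difference = 530.250 − 487.444 = 42.806 ms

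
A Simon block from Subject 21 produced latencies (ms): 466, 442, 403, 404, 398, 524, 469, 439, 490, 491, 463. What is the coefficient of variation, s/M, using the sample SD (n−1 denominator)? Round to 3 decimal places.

0.090

n = 11, Σ = 4989, M = 453.5455
Σ(x−M)² = 16618.727; s = √(16618.727/10) = 40.7661
CV = 40.7661 / 453.5455 = 0.08988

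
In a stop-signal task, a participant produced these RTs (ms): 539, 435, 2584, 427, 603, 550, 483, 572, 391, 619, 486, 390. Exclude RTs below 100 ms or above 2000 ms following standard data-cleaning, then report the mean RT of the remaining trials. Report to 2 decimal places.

499.55 ms

Excluded: 2584
Retained (n=11): Σ = 5495
Mean = 5495/11 = 499.5455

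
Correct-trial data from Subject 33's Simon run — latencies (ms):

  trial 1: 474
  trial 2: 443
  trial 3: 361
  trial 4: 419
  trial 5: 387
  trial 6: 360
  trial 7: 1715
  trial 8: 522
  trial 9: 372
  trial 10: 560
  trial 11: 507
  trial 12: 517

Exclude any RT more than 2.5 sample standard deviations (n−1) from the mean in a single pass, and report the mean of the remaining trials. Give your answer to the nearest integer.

447 ms

n = 12, ΣRT = 6637, M = 553.083
Σ(x−M)² = 1525392.92; s = √(1525392.92/11) = 372.387
Cutoffs: 553.083 ± 2.5·372.387 → [-377.9, 1484.1]
Outside: 1715 → excluded.
Retained (n=11): Σ = 4922, mean = 4922/11 = 447.455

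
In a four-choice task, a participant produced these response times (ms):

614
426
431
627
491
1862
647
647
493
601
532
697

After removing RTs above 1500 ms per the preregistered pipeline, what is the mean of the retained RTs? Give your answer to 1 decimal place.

564.2 ms

Excluded: 1862
Retained (n=11): Σ = 6206
Mean = 6206/11 = 564.1818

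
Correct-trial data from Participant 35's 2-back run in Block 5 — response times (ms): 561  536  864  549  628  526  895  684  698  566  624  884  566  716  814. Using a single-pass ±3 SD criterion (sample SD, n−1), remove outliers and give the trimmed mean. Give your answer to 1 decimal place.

n = 15, ΣRT = 10111, M = 674.067
Σ(x−M)² = 248366.93; s = √(248366.93/14) = 133.193
Cutoffs: 674.067 ± 3·133.193 → [274.5, 1073.6]
No RTs fall outside the cutoffs; all 15 retained. Mean = 10111/15 = 674.067

674.1 ms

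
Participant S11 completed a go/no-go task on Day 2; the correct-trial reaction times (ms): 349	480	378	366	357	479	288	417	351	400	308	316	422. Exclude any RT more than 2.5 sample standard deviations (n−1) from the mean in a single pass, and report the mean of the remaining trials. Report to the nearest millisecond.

n = 13, ΣRT = 4911, M = 377.769
Σ(x−M)² = 43544.31; s = √(43544.31/12) = 60.239
Cutoffs: 377.769 ± 2.5·60.239 → [227.2, 528.4]
No RTs fall outside the cutoffs; all 13 retained. Mean = 4911/13 = 377.769

378 ms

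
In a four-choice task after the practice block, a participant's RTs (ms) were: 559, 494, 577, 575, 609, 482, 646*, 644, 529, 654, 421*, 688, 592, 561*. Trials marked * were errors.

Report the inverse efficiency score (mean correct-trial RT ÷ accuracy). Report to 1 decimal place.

Correct trials (n=11): 559, 494, 577, 575, 609, 482, 644, 529, 654, 688, 592
Mean correct RT = 6403/11 = 582.0909 ms
Proportion correct = 11/14
IES = 582.0909 / (11/14) = 740.843 ms

740.8 ms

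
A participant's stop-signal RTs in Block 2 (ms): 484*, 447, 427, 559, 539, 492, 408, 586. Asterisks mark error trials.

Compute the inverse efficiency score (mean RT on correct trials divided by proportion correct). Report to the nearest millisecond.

565 ms

Correct trials (n=7): 447, 427, 559, 539, 492, 408, 586
Mean correct RT = 3458/7 = 494.0000 ms
Proportion correct = 7/8
IES = 494.0000 / (7/8) = 564.571 ms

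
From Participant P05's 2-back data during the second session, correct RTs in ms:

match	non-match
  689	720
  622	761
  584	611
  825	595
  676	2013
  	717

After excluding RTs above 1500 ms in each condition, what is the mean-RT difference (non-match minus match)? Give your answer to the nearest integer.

2 ms

non-match: exclude 2013
M(match) = 3396/5 = 679.200
M(non-match) = 3404/5 = 680.800
Difference = 680.800 − 679.200 = 1.600 ms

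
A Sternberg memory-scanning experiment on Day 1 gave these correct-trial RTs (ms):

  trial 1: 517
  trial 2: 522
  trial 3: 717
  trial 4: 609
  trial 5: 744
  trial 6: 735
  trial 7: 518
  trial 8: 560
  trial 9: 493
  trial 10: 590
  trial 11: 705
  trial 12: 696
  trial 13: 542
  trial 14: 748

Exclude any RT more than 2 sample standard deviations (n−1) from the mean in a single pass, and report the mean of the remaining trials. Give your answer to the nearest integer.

621 ms

n = 14, ΣRT = 8696, M = 621.143
Σ(x−M)² = 124827.71; s = √(124827.71/13) = 97.990
Cutoffs: 621.143 ± 2·97.990 → [425.2, 817.1]
No RTs fall outside the cutoffs; all 14 retained. Mean = 8696/14 = 621.143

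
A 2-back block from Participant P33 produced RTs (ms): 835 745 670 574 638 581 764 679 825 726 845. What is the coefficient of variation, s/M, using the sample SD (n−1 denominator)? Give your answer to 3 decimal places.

n = 11, Σ = 7882, M = 716.5455
Σ(x−M)² = 93882.727; s = √(93882.727/10) = 96.8931
CV = 96.8931 / 716.5455 = 0.13522

0.135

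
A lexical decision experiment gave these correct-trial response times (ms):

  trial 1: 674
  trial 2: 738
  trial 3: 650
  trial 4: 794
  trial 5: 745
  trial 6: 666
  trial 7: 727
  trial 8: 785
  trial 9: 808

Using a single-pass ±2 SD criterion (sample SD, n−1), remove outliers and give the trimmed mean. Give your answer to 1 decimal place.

n = 9, ΣRT = 6587, M = 731.889
Σ(x−M)² = 27102.89; s = √(27102.89/8) = 58.205
Cutoffs: 731.889 ± 2·58.205 → [615.5, 848.3]
No RTs fall outside the cutoffs; all 9 retained. Mean = 6587/9 = 731.889

731.9 ms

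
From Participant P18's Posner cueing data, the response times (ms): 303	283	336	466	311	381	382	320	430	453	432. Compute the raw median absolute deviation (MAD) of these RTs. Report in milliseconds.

Sorted: 283, 303, 311, 320, 336, 381, 382, 430, 432, 453, 466 → median = 381
|x − 381|: 78, 98, 45, 85, 70, 0, 1, 61, 49, 72, 51
Sorted deviations: 0, 1, 45, 49, 51, 61, 70, 72, 78, 85, 98 → MAD = 61

61 ms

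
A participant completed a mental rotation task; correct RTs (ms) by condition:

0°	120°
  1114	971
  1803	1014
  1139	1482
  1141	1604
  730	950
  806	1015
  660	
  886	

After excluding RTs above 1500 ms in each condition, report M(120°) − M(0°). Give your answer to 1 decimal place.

161.3 ms

0°: exclude 1803
120°: exclude 1604
M(0°) = 6476/7 = 925.143
M(120°) = 5432/5 = 1086.400
Difference = 1086.400 − 925.143 = 161.257 ms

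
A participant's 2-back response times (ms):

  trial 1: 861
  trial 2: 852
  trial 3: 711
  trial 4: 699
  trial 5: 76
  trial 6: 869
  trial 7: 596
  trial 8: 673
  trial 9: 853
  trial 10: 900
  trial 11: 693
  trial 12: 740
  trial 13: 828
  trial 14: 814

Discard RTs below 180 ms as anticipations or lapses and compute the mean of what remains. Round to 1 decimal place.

Excluded: 76
Retained (n=13): Σ = 10089
Mean = 10089/13 = 776.0769

776.1 ms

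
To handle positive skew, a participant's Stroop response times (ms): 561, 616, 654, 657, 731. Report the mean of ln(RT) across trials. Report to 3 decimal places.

ln(RT): 6.3297, 6.4232, 6.4831, 6.4877, 6.5944
Σ ln(RT) = 32.3182
Mean = 32.3182/5 = 6.46363

6.464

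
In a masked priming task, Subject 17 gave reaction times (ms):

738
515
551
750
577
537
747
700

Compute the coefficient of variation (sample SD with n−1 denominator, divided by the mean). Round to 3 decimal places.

n = 8, Σ = 5115, M = 639.3750
Σ(x−M)² = 74873.875; s = √(74873.875/7) = 103.4228
CV = 103.4228 / 639.3750 = 0.16176

0.162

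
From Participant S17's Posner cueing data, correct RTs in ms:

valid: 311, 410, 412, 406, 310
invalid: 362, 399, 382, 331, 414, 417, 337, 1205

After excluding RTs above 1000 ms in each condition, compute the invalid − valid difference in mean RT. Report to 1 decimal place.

7.6 ms

invalid: exclude 1205
M(valid) = 1849/5 = 369.800
M(invalid) = 2642/7 = 377.429
Difference = 377.429 − 369.800 = 7.629 ms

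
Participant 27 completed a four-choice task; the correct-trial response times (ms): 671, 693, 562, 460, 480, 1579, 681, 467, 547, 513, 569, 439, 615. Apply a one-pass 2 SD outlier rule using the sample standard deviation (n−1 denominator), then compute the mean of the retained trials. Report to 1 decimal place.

n = 13, ΣRT = 8276, M = 636.615
Σ(x−M)² = 1051881.08; s = √(1051881.08/12) = 296.069
Cutoffs: 636.615 ± 2·296.069 → [44.5, 1228.8]
Outside: 1579 → excluded.
Retained (n=12): Σ = 6697, mean = 6697/12 = 558.083

558.1 ms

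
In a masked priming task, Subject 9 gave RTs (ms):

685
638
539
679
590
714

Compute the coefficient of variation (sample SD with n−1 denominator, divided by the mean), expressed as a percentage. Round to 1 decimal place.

n = 6, Σ = 3845, M = 640.8333
Σ(x−M)² = 21722.833; s = √(21722.833/5) = 65.9133
CV = 65.9133 / 640.8333 = 0.10286 = 10.286%

10.3%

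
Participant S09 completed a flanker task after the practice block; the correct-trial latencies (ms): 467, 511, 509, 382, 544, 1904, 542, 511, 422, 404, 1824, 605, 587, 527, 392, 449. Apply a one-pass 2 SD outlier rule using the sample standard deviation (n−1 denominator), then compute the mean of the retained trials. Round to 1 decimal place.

n = 16, ΣRT = 10580, M = 661.250
Σ(x−M)² = 3376091.00; s = √(3376091.00/15) = 474.418
Cutoffs: 661.250 ± 2·474.418 → [-287.6, 1610.1]
Outside: 1824, 1904 → excluded.
Retained (n=14): Σ = 6852, mean = 6852/14 = 489.429

489.4 ms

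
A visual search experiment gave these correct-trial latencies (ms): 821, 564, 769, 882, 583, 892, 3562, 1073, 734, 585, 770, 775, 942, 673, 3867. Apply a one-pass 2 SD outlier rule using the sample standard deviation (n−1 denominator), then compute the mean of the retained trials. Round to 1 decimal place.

n = 15, ΣRT = 17492, M = 1166.133
Σ(x−M)² = 15306631.73; s = √(15306631.73/14) = 1045.625
Cutoffs: 1166.133 ± 2·1045.625 → [-925.1, 3257.4]
Outside: 3562, 3867 → excluded.
Retained (n=13): Σ = 10063, mean = 10063/13 = 774.077

774.1 ms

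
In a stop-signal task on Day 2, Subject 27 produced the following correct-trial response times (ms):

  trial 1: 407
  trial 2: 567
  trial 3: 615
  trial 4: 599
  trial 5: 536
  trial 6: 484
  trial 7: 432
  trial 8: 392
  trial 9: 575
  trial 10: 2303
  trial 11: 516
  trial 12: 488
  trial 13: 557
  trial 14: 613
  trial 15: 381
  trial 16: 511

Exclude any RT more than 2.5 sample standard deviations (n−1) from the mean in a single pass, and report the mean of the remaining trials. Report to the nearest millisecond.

n = 16, ΣRT = 9976, M = 623.500
Σ(x−M)² = 3097102.00; s = √(3097102.00/15) = 454.394
Cutoffs: 623.500 ± 2.5·454.394 → [-512.5, 1759.5]
Outside: 2303 → excluded.
Retained (n=15): Σ = 7673, mean = 7673/15 = 511.533

512 ms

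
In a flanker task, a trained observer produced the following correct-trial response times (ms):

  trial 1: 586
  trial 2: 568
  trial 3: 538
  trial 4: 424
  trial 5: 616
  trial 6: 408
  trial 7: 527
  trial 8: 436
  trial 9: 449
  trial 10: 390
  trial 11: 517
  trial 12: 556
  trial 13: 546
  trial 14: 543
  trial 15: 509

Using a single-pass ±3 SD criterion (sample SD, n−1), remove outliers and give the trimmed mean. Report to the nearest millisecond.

n = 15, ΣRT = 7613, M = 507.533
Σ(x−M)² = 67305.73; s = √(67305.73/14) = 69.337
Cutoffs: 507.533 ± 3·69.337 → [299.5, 715.5]
No RTs fall outside the cutoffs; all 15 retained. Mean = 7613/15 = 507.533

508 ms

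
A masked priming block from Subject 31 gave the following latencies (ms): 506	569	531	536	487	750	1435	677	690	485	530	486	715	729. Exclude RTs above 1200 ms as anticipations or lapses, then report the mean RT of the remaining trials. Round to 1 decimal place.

591.6 ms

Excluded: 1435
Retained (n=13): Σ = 7691
Mean = 7691/13 = 591.6154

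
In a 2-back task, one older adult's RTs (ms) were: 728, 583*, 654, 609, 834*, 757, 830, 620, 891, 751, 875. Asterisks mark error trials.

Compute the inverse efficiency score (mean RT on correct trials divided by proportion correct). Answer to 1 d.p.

911.9 ms

Correct trials (n=9): 728, 654, 609, 757, 830, 620, 891, 751, 875
Mean correct RT = 6715/9 = 746.1111 ms
Proportion correct = 9/11
IES = 746.1111 / (9/11) = 911.914 ms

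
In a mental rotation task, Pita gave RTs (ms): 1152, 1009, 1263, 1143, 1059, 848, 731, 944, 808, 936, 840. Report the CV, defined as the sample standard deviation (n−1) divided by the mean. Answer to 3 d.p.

n = 11, Σ = 10733, M = 975.7273
Σ(x−M)² = 274964.182; s = √(274964.182/10) = 165.8204
CV = 165.8204 / 975.7273 = 0.16995

0.170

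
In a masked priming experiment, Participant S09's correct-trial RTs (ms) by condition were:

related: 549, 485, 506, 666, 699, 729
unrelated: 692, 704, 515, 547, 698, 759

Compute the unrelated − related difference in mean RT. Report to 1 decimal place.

46.8 ms

M(related) = 3634/6 = 605.667
M(unrelated) = 3915/6 = 652.500
Difference = 652.500 − 605.667 = 46.833 ms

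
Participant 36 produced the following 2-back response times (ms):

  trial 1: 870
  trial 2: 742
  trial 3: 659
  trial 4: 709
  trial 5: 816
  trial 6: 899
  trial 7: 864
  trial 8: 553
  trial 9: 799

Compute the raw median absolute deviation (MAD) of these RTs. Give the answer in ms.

71 ms

Sorted: 553, 659, 709, 742, 799, 816, 864, 870, 899 → median = 799
|x − 799|: 71, 57, 140, 90, 17, 100, 65, 246, 0
Sorted deviations: 0, 17, 57, 65, 71, 90, 100, 140, 246 → MAD = 71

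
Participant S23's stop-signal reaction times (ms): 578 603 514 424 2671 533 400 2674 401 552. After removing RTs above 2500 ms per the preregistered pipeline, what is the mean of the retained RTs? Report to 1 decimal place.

Excluded: 2671, 2674
Retained (n=8): Σ = 4005
Mean = 4005/8 = 500.6250

500.6 ms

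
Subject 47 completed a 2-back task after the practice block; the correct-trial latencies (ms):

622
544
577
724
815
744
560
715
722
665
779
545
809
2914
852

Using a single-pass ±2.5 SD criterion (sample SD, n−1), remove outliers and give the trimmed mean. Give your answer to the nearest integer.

691 ms

n = 15, ΣRT = 12587, M = 839.133
Σ(x−M)² = 4759495.73; s = √(4759495.73/14) = 583.064
Cutoffs: 839.133 ± 2.5·583.064 → [-618.5, 2296.8]
Outside: 2914 → excluded.
Retained (n=14): Σ = 9673, mean = 9673/14 = 690.929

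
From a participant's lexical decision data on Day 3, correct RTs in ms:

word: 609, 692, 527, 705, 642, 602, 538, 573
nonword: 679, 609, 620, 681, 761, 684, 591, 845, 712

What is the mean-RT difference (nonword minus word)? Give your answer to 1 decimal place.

75.9 ms

M(word) = 4888/8 = 611.000
M(nonword) = 6182/9 = 686.889
Difference = 686.889 − 611.000 = 75.889 ms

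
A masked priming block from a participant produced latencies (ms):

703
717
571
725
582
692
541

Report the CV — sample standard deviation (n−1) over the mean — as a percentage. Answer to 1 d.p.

12.2%

n = 7, Σ = 4531, M = 647.2857
Σ(x−M)² = 37381.429; s = √(37381.429/6) = 78.9319
CV = 78.9319 / 647.2857 = 0.12194 = 12.194%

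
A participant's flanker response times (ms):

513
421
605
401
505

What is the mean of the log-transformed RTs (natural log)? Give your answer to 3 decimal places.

6.181

ln(RT): 6.2403, 6.0426, 6.4052, 5.9940, 6.2246
Σ ln(RT) = 30.9067
Mean = 30.9067/5 = 6.18133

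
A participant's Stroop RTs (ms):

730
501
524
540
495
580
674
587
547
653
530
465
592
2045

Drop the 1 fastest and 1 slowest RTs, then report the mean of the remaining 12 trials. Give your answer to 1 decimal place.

579.4 ms

Sorted: 465, 495, 501, 524, 530, 540, 547, 580, 587, 592, 653, 674, 730, 2045
Drop lowest 1 (465) and highest 1 (2045)
Remaining (n=12): Σ = 6953, mean = 6953/12 = 579.417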